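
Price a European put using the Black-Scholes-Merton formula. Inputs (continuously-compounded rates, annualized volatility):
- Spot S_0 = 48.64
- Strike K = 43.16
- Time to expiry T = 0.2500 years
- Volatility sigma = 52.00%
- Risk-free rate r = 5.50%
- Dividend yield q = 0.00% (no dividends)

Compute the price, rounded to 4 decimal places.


d1 = (ln(S/K) + (r - q + 0.5*sigma^2) * T) / (sigma * sqrt(T)) = 0.64262345
d2 = d1 - sigma * sqrt(T) = 0.38262345
exp(-rT) = 0.98634410; exp(-qT) = 1.00000000
P = K * exp(-rT) * N(-d2) - S_0 * exp(-qT) * N(-d1)
N(-d1) = 0.26023423; N(-d2) = 0.35099949
P = 43.1600 * 0.98634410 * 0.35099949 - 48.6400 * 1.00000000 * 0.26023423 = 2.2845

Answer: Price = 2.2845


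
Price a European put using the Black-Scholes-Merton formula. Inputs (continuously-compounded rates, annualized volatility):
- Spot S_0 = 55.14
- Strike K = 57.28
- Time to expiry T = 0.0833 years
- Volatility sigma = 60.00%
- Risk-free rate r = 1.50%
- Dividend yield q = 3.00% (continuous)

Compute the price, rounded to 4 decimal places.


Answer: Price = 5.0734

Derivation:
d1 = (ln(S/K) + (r - q + 0.5*sigma^2) * T) / (sigma * sqrt(T)) = -0.14050676
d2 = d1 - sigma * sqrt(T) = -0.31367720
exp(-rT) = 0.99875128; exp(-qT) = 0.99750412
P = K * exp(-rT) * N(-d2) - S_0 * exp(-qT) * N(-d1)
N(-d1) = 0.55587019; N(-d2) = 0.62311689
P = 57.2800 * 0.99875128 * 0.62311689 - 55.1400 * 0.99750412 * 0.55587019 = 5.0734


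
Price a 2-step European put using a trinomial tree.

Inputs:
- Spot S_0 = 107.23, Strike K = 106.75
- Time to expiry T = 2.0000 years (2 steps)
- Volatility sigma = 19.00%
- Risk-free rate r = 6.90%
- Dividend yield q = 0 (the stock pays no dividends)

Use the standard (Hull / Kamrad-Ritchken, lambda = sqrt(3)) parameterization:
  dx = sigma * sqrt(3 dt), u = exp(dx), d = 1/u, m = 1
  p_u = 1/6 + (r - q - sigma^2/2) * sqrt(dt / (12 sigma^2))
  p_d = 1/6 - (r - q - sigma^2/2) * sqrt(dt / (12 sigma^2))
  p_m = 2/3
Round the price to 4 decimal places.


Answer: Price = V(0,0) = 3.4230

Derivation:
dt = T/N = 1.000000; dx = sigma*sqrt(3*dt) = 0.329090
u = exp(dx) = 1.389702; d = 1/u = 0.719579
p_u = 0.244077, p_m = 0.666667, p_d = 0.089256
Discount per step: exp(-r*dt) = 0.933327
Stock lattice S(k, j) with j the centered position index:
  k=0: S(0,+0) = 107.2300
  k=1: S(1,-1) = 77.1604; S(1,+0) = 107.2300; S(1,+1) = 149.0178
  k=2: S(2,-2) = 55.5230; S(2,-1) = 77.1604; S(2,+0) = 107.2300; S(2,+1) = 149.0178; S(2,+2) = 207.0904
Terminal payoffs V(N, j) = max(K - S_T, 0):
  V(2,-2) = 51.227033; V(2,-1) = 29.589597; V(2,+0) = 0.000000; V(2,+1) = 0.000000; V(2,+2) = 0.000000
Backward induction: V(k, j) = exp(-r*dt) * [p_u * V(k+1, j+1) + p_m * V(k+1, j) + p_d * V(k+1, j-1)]
  V(1,-1) = exp(-r*dt) * [p_u*0.000000 + p_m*29.589597 + p_d*51.227033] = 22.678649
  V(1,+0) = exp(-r*dt) * [p_u*0.000000 + p_m*0.000000 + p_d*29.589597] = 2.464966
  V(1,+1) = exp(-r*dt) * [p_u*0.000000 + p_m*0.000000 + p_d*0.000000] = 0.000000
  V(0,+0) = exp(-r*dt) * [p_u*0.000000 + p_m*2.464966 + p_d*22.678649] = 3.422994


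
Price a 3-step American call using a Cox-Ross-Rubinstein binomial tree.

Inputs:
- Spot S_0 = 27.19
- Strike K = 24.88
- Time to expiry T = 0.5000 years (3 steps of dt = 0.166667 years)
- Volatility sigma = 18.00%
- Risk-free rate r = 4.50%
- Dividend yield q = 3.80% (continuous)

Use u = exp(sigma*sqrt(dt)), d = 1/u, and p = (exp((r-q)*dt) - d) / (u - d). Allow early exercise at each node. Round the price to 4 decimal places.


Answer: Price = V(0,0) = 2.7540

Derivation:
dt = T/N = 0.166667
u = exp(sigma*sqrt(dt)) = 1.076252; d = 1/u = 0.929150
p = (exp((r-q)*dt) - d) / (u - d) = 0.489573
Discount per step: exp(-r*dt) = 0.992528
Stock lattice S(k, i) with i counting down-moves:
  k=0: S(0,0) = 27.1900
  k=1: S(1,0) = 29.2633; S(1,1) = 25.2636
  k=2: S(2,0) = 31.4947; S(2,1) = 27.1900; S(2,2) = 23.4737
  k=3: S(3,0) = 33.8962; S(3,1) = 29.2633; S(3,2) = 25.2636; S(3,3) = 21.8106
Terminal payoffs V(N, i) = max(S_T - K, 0):
  V(3,0) = 9.016214; V(3,1) = 4.383294; V(3,2) = 0.383599; V(3,3) = 0.000000
Backward induction: V(k, i) = exp(-r*dt) * [p * V(k+1, i) + (1-p) * V(k+1, i+1)]; then take max(V_cont, immediate exercise) for American.
  V(2,0) = exp(-r*dt) * [p*9.016214 + (1-p)*4.383294] = 6.601746; exercise = 6.614680; V(2,0) = max -> 6.614680
  V(2,1) = exp(-r*dt) * [p*4.383294 + (1-p)*0.383599] = 2.324243; exercise = 2.310000; V(2,1) = max -> 2.324243
  V(2,2) = exp(-r*dt) * [p*0.383599 + (1-p)*0.000000] = 0.186396; exercise = 0.000000; V(2,2) = max -> 0.186396
  V(1,0) = exp(-r*dt) * [p*6.614680 + (1-p)*2.324243] = 4.391663; exercise = 4.383294; V(1,0) = max -> 4.391663
  V(1,1) = exp(-r*dt) * [p*2.324243 + (1-p)*0.186396] = 1.223814; exercise = 0.383599; V(1,1) = max -> 1.223814
  V(0,0) = exp(-r*dt) * [p*4.391663 + (1-p)*1.223814] = 2.753974; exercise = 2.310000; V(0,0) = max -> 2.753974


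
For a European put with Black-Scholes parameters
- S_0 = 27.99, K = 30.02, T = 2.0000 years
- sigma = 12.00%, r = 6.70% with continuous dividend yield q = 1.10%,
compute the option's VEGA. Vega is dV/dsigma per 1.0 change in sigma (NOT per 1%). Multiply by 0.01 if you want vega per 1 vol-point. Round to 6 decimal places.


d1 = 0.3322428263; d2 = 0.1625371989
phi(d1) = 0.3775202078; exp(-qT) = 0.9782402351; exp(-rT) = 0.8745900646
Vega = S * exp(-qT) * phi(d1) * sqrt(T) = 27.9900 * 0.9782402351 * 0.3775202078 * 1.4142135624 = 14.618527

Answer: Vega = 14.618527


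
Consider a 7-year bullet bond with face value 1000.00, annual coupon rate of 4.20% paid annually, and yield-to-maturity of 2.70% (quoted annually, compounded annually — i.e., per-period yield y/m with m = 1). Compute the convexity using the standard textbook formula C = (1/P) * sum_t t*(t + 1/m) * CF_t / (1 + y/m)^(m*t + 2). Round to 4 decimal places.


Coupon per period c = face * coupon_rate / m = 42.000000
Periods per year m = 1; per-period yield y/m = 0.027000
Number of cashflows N = 7
Cashflows (t years, CF_t, discount factor 1/(1+y/m)^(m*t), PV):
  t = 1.0000: CF_t = 42.000000, DF = 0.973710, PV = 40.895813
  t = 2.0000: CF_t = 42.000000, DF = 0.948111, PV = 39.820655
  t = 3.0000: CF_t = 42.000000, DF = 0.923185, PV = 38.773764
  t = 4.0000: CF_t = 42.000000, DF = 0.898914, PV = 37.754395
  t = 5.0000: CF_t = 42.000000, DF = 0.875282, PV = 36.761826
  t = 6.0000: CF_t = 42.000000, DF = 0.852270, PV = 35.795351
  t = 7.0000: CF_t = 1042.000000, DF = 0.829864, PV = 864.718228
Price P = sum_t PV_t = 1094.520032
Convexity numerator sum_t t*(t + 1/m) * CF_t / (1+y/m)^(m*t + 2):
  t = 1.0000: term = 77.547527
  t = 2.0000: term = 226.526370
  t = 3.0000: term = 441.141909
  t = 4.0000: term = 715.907026
  t = 5.0000: term = 1045.628567
  t = 6.0000: term = 1425.394347
  t = 7.0000: term = 45911.528704
Convexity = (1/P) * sum = 49843.674451 / 1094.520032 = 45.539298

Answer: Convexity = 45.5393


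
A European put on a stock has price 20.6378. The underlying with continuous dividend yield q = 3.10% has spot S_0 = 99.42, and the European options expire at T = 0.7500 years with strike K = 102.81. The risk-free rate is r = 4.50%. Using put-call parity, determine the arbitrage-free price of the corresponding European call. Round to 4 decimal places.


Put-call parity: C - P = S_0 * exp(-qT) - K * exp(-rT).
S_0 * exp(-qT) = 99.4200 * 0.97701820 = 97.13514931
K * exp(-rT) = 102.8100 * 0.96681318 = 99.39806280
C = P + S*exp(-qT) - K*exp(-rT)
C = 20.6378 + 97.13514931 - 99.39806280 = 18.3749

Answer: Call price = 18.3749


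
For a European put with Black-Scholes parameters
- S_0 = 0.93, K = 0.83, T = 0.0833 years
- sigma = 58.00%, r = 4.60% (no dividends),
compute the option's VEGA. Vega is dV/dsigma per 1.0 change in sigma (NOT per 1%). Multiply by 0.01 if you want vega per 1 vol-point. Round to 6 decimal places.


Answer: Vega = 0.078615

Derivation:
d1 = 0.7861603834; d2 = 0.6187622950
phi(d1) = 0.2928886995; exp(-qT) = 1.0000000000; exp(-rT) = 0.9961755320
Vega = S * exp(-qT) * phi(d1) * sqrt(T) = 0.9300 * 1.0000000000 * 0.2928886995 * 0.2886173938 = 0.078615


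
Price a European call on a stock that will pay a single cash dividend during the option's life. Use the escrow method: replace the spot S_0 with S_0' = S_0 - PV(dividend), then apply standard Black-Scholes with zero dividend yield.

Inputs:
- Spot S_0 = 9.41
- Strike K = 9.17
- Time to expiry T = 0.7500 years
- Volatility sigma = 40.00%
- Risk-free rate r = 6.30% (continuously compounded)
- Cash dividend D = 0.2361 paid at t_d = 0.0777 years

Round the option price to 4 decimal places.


Answer: Price = 1.4579

Derivation:
PV(D) = D * exp(-r * t_d) = 0.2361 * 0.99511686 = 0.23494709
S_0' = S_0 - PV(D) = 9.4100 - 0.23494709 = 9.17505291
d1 = (ln(S_0'/K) + (r + sigma^2/2)*T) / (sigma*sqrt(T)) = 0.31119432
d2 = d1 - sigma*sqrt(T) = -0.03521584
exp(-rT) = 0.95384891
N(d1) = 0.62217355; N(d2) = 0.48595381
C = S_0' * N(d1) - K * exp(-rT) * N(d2) = 9.17505291 * 0.62217355 - 9.1700 * 0.95384891 * 0.48595381 = 1.4579


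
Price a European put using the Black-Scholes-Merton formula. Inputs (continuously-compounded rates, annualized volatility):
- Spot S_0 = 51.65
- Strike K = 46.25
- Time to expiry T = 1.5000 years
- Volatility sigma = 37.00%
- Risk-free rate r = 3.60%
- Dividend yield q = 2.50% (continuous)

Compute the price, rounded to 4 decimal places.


d1 = (ln(S/K) + (r - q + 0.5*sigma^2) * T) / (sigma * sqrt(T)) = 0.50667746
d2 = d1 - sigma * sqrt(T) = 0.05352186
exp(-rT) = 0.94743211; exp(-qT) = 0.96319442
P = K * exp(-rT) * N(-d2) - S_0 * exp(-qT) * N(-d1)
N(-d1) = 0.30619057; N(-d2) = 0.47865806
P = 46.2500 * 0.94743211 * 0.47865806 - 51.6500 * 0.96319442 * 0.30619057 = 5.7415

Answer: Price = 5.7415


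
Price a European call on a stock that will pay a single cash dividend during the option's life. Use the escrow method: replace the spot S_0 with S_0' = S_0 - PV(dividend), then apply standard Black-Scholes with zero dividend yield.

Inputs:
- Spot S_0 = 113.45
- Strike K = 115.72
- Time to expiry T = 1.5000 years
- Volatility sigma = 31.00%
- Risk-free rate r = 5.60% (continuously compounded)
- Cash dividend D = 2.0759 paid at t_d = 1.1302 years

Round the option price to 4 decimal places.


Answer: Price = 19.0793

Derivation:
PV(D) = D * exp(-r * t_d) = 2.0759 * 0.93867009 = 1.94858525
S_0' = S_0 - PV(D) = 113.4500 - 1.94858525 = 111.50141475
d1 = (ln(S_0'/K) + (r + sigma^2/2)*T) / (sigma*sqrt(T)) = 0.31326814
d2 = d1 - sigma*sqrt(T) = -0.06640277
exp(-rT) = 0.91943126
N(d1) = 0.62296152; N(d2) = 0.47352858
C = S_0' * N(d1) - K * exp(-rT) * N(d2) = 111.50141475 * 0.62296152 - 115.7200 * 0.91943126 * 0.47352858 = 19.0793


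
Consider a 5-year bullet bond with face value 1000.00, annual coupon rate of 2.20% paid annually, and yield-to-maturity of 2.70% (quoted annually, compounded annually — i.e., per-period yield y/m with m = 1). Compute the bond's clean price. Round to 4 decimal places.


Coupon per period c = face * coupon_rate / m = 22.000000
Periods per year m = 1; per-period yield y/m = 0.027000
Number of cashflows N = 5
Cashflows (t years, CF_t, discount factor 1/(1+y/m)^(m*t), PV):
  t = 1.0000: CF_t = 22.000000, DF = 0.973710, PV = 21.421616
  t = 2.0000: CF_t = 22.000000, DF = 0.948111, PV = 20.858439
  t = 3.0000: CF_t = 22.000000, DF = 0.923185, PV = 20.310067
  t = 4.0000: CF_t = 22.000000, DF = 0.898914, PV = 19.776112
  t = 5.0000: CF_t = 1022.000000, DF = 0.875282, PV = 894.537760
Price P = sum_t PV_t = 976.903994

Answer: Price = 976.9040


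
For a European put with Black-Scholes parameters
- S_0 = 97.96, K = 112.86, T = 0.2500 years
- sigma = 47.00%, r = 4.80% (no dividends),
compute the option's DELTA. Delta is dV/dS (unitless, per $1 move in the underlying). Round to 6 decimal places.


Answer: Delta = -0.667835

Derivation:
d1 = -0.4339420445; d2 = -0.6689420445
phi(d1) = 0.3630947781; exp(-qT) = 1.0000000000; exp(-rT) = 0.9880717129
N(-d1) = 0.6678347364
Delta = -exp(-qT) * N(-d1) = -1.0000000000 * 0.6678347364 = -0.667835


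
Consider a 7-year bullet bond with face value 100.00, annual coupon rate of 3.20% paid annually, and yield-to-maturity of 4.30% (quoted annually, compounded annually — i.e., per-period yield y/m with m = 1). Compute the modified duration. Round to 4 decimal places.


Answer: Modified duration = 6.0941

Derivation:
Coupon per period c = face * coupon_rate / m = 3.200000
Periods per year m = 1; per-period yield y/m = 0.043000
Number of cashflows N = 7
Cashflows (t years, CF_t, discount factor 1/(1+y/m)^(m*t), PV):
  t = 1.0000: CF_t = 3.200000, DF = 0.958773, PV = 3.068073
  t = 2.0000: CF_t = 3.200000, DF = 0.919245, PV = 2.941585
  t = 3.0000: CF_t = 3.200000, DF = 0.881347, PV = 2.820311
  t = 4.0000: CF_t = 3.200000, DF = 0.845012, PV = 2.704038
  t = 5.0000: CF_t = 3.200000, DF = 0.810174, PV = 2.592558
  t = 6.0000: CF_t = 3.200000, DF = 0.776773, PV = 2.485674
  t = 7.0000: CF_t = 103.200000, DF = 0.744749, PV = 76.858081
Price P = sum_t PV_t = 93.470319
First compute Macaulay numerator sum_t t * PV_t:
  t * PV_t at t = 1.0000: 3.068073
  t * PV_t at t = 2.0000: 5.883169
  t * PV_t at t = 3.0000: 8.460934
  t * PV_t at t = 4.0000: 10.816151
  t * PV_t at t = 5.0000: 12.962789
  t * PV_t at t = 6.0000: 14.914043
  t * PV_t at t = 7.0000: 538.006569
Macaulay duration D = 594.111727 / 93.470319 = 6.356154
Modified duration = D / (1 + y/m) = 6.356154 / (1 + 0.043000) = 6.094107


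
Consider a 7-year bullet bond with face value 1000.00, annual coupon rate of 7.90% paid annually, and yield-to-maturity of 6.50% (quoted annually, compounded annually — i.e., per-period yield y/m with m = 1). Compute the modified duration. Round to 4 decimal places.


Coupon per period c = face * coupon_rate / m = 79.000000
Periods per year m = 1; per-period yield y/m = 0.065000
Number of cashflows N = 7
Cashflows (t years, CF_t, discount factor 1/(1+y/m)^(m*t), PV):
  t = 1.0000: CF_t = 79.000000, DF = 0.938967, PV = 74.178404
  t = 2.0000: CF_t = 79.000000, DF = 0.881659, PV = 69.651083
  t = 3.0000: CF_t = 79.000000, DF = 0.827849, PV = 65.400078
  t = 4.0000: CF_t = 79.000000, DF = 0.777323, PV = 61.408524
  t = 5.0000: CF_t = 79.000000, DF = 0.729881, PV = 57.660586
  t = 6.0000: CF_t = 79.000000, DF = 0.685334, PV = 54.141395
  t = 7.0000: CF_t = 1079.000000, DF = 0.643506, PV = 694.343206
Price P = sum_t PV_t = 1076.783277
First compute Macaulay numerator sum_t t * PV_t:
  t * PV_t at t = 1.0000: 74.178404
  t * PV_t at t = 2.0000: 139.302167
  t * PV_t at t = 3.0000: 196.200235
  t * PV_t at t = 4.0000: 245.634097
  t * PV_t at t = 5.0000: 288.302930
  t * PV_t at t = 6.0000: 324.848372
  t * PV_t at t = 7.0000: 4860.402441
Macaulay duration D = 6128.868645 / 1076.783277 = 5.691831
Modified duration = D / (1 + y/m) = 5.691831 / (1 + 0.065000) = 5.344442

Answer: Modified duration = 5.3444


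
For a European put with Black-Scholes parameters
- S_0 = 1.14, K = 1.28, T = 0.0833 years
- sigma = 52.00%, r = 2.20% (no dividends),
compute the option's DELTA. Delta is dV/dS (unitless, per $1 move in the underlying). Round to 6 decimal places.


d1 = -0.6845438455; d2 = -0.8346248903
phi(d1) = 0.3156129457; exp(-qT) = 1.0000000000; exp(-rT) = 0.9981690782
N(-d1) = 0.7531840937
Delta = -exp(-qT) * N(-d1) = -1.0000000000 * 0.7531840937 = -0.753184

Answer: Delta = -0.753184


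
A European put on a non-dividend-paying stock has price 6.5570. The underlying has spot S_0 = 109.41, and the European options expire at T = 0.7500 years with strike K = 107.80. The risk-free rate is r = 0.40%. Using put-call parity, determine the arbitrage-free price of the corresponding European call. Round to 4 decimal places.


Answer: Call price = 8.4899

Derivation:
Put-call parity: C - P = S_0 * exp(-qT) - K * exp(-rT).
S_0 * exp(-qT) = 109.4100 * 1.00000000 = 109.41000000
K * exp(-rT) = 107.8000 * 0.99700450 = 107.47708462
C = P + S*exp(-qT) - K*exp(-rT)
C = 6.5570 + 109.41000000 - 107.47708462 = 8.4899


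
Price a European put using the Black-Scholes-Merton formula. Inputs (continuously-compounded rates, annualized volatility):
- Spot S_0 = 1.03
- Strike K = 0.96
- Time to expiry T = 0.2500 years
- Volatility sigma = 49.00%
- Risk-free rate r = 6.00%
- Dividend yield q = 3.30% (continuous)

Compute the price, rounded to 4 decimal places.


d1 = (ln(S/K) + (r - q + 0.5*sigma^2) * T) / (sigma * sqrt(T)) = 0.43731958
d2 = d1 - sigma * sqrt(T) = 0.19231958
exp(-rT) = 0.98511194; exp(-qT) = 0.99178394
P = K * exp(-rT) * N(-d2) - S_0 * exp(-qT) * N(-d1)
N(-d1) = 0.33093980; N(-d2) = 0.42374594
P = 0.9600 * 0.98511194 * 0.42374594 - 1.0300 * 0.99178394 * 0.33093980 = 0.0627

Answer: Price = 0.0627


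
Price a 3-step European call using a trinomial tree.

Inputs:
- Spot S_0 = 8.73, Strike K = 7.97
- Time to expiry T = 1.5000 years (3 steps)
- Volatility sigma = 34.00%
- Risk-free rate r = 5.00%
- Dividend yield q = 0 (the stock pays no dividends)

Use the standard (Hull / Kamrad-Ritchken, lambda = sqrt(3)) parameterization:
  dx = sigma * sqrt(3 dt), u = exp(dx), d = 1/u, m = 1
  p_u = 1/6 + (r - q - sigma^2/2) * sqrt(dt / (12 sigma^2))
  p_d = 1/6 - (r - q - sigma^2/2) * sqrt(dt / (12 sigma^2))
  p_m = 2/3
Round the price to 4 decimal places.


dt = T/N = 0.500000; dx = sigma*sqrt(3*dt) = 0.416413
u = exp(dx) = 1.516512; d = 1/u = 0.659408
p_u = 0.161984, p_m = 0.666667, p_d = 0.171350
Discount per step: exp(-r*dt) = 0.975310
Stock lattice S(k, j) with j the centered position index:
  k=0: S(0,+0) = 8.7300
  k=1: S(1,-1) = 5.7566; S(1,+0) = 8.7300; S(1,+1) = 13.2392
  k=2: S(2,-2) = 3.7960; S(2,-1) = 5.7566; S(2,+0) = 8.7300; S(2,+1) = 13.2392; S(2,+2) = 20.0773
  k=3: S(3,-3) = 2.5031; S(3,-2) = 3.7960; S(3,-1) = 5.7566; S(3,+0) = 8.7300; S(3,+1) = 13.2392; S(3,+2) = 20.0773; S(3,+3) = 30.4475
Terminal payoffs V(N, j) = max(S_T - K, 0):
  V(3,-3) = 0.000000; V(3,-2) = 0.000000; V(3,-1) = 0.000000; V(3,+0) = 0.760000; V(3,+1) = 5.269154; V(3,+2) = 12.107341; V(3,+3) = 22.477538
Backward induction: V(k, j) = exp(-r*dt) * [p_u * V(k+1, j+1) + p_m * V(k+1, j) + p_d * V(k+1, j-1)]
  V(2,-2) = exp(-r*dt) * [p_u*0.000000 + p_m*0.000000 + p_d*0.000000] = 0.000000
  V(2,-1) = exp(-r*dt) * [p_u*0.760000 + p_m*0.000000 + p_d*0.000000] = 0.120068
  V(2,+0) = exp(-r*dt) * [p_u*5.269154 + p_m*0.760000 + p_d*0.000000] = 1.326601
  V(2,+1) = exp(-r*dt) * [p_u*12.107341 + p_m*5.269154 + p_d*0.760000] = 5.465820
  V(2,+2) = exp(-r*dt) * [p_u*22.477538 + p_m*12.107341 + p_d*5.269154] = 12.303949
  V(1,-1) = exp(-r*dt) * [p_u*1.326601 + p_m*0.120068 + p_d*0.000000] = 0.287651
  V(1,+0) = exp(-r*dt) * [p_u*5.465820 + p_m*1.326601 + p_d*0.120068] = 1.746145
  V(1,+1) = exp(-r*dt) * [p_u*12.303949 + p_m*5.465820 + p_d*1.326601] = 5.719445
  V(0,+0) = exp(-r*dt) * [p_u*5.719445 + p_m*1.746145 + p_d*0.287651] = 2.087010

Answer: Price = V(0,0) = 2.0870


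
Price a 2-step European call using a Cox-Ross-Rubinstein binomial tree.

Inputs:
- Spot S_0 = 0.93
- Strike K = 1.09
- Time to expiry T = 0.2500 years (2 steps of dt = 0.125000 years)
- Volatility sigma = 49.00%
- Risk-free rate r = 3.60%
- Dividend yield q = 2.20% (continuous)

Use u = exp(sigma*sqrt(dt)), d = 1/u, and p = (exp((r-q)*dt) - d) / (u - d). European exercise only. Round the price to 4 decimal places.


Answer: Price = V(0,0) = 0.0476

Derivation:
dt = T/N = 0.125000
u = exp(sigma*sqrt(dt)) = 1.189153; d = 1/u = 0.840935
p = (exp((r-q)*dt) - d) / (u - d) = 0.461828
Discount per step: exp(-r*dt) = 0.995510
Stock lattice S(k, i) with i counting down-moves:
  k=0: S(0,0) = 0.9300
  k=1: S(1,0) = 1.1059; S(1,1) = 0.7821
  k=2: S(2,0) = 1.3151; S(2,1) = 0.9300; S(2,2) = 0.6577
Terminal payoffs V(N, i) = max(S_T - K, 0):
  V(2,0) = 0.225099; V(2,1) = 0.000000; V(2,2) = 0.000000
Backward induction: V(k, i) = exp(-r*dt) * [p * V(k+1, i) + (1-p) * V(k+1, i+1)].
  V(1,0) = exp(-r*dt) * [p*0.225099 + (1-p)*0.000000] = 0.103490
  V(1,1) = exp(-r*dt) * [p*0.000000 + (1-p)*0.000000] = 0.000000
  V(0,0) = exp(-r*dt) * [p*0.103490 + (1-p)*0.000000] = 0.047580


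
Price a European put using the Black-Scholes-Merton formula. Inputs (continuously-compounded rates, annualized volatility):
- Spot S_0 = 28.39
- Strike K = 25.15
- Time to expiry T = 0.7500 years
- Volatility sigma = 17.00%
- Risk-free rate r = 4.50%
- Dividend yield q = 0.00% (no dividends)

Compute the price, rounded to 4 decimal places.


d1 = (ln(S/K) + (r - q + 0.5*sigma^2) * T) / (sigma * sqrt(T)) = 1.12594560
d2 = d1 - sigma * sqrt(T) = 0.97872128
exp(-rT) = 0.96681318; exp(-qT) = 1.00000000
P = K * exp(-rT) * N(-d2) - S_0 * exp(-qT) * N(-d1)
N(-d1) = 0.13009427; N(-d2) = 0.16385886
P = 25.1500 * 0.96681318 * 0.16385886 - 28.3900 * 1.00000000 * 0.13009427 = 0.2909

Answer: Price = 0.2909


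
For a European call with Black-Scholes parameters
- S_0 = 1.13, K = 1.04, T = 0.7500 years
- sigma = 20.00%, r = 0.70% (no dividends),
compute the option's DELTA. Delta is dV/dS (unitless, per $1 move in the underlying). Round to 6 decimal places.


d1 = 0.5960963681; d2 = 0.4228912873
phi(d1) = 0.3340034445; exp(-qT) = 1.0000000000; exp(-rT) = 0.9947637572
N(d1) = 0.7244445748
Delta = exp(-qT) * N(d1) = 1.0000000000 * 0.7244445748 = 0.724445

Answer: Delta = 0.724445


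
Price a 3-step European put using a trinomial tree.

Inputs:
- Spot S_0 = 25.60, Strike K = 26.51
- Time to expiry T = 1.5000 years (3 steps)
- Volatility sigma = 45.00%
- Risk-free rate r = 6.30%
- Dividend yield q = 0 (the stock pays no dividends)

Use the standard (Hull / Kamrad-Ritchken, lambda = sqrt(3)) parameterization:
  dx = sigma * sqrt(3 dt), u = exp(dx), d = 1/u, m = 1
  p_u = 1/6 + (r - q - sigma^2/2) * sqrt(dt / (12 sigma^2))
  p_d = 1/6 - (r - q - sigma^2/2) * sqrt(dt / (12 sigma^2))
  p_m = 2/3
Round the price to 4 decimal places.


dt = T/N = 0.500000; dx = sigma*sqrt(3*dt) = 0.551135
u = exp(dx) = 1.735222; d = 1/u = 0.576295
p_u = 0.149316, p_m = 0.666667, p_d = 0.184017
Discount per step: exp(-r*dt) = 0.968991
Stock lattice S(k, j) with j the centered position index:
  k=0: S(0,+0) = 25.6000
  k=1: S(1,-1) = 14.7532; S(1,+0) = 25.6000; S(1,+1) = 44.4217
  k=2: S(2,-2) = 8.5022; S(2,-1) = 14.7532; S(2,+0) = 25.6000; S(2,+1) = 44.4217; S(2,+2) = 77.0815
  k=3: S(3,-3) = 4.8998; S(3,-2) = 8.5022; S(3,-1) = 14.7532; S(3,+0) = 25.6000; S(3,+1) = 44.4217; S(3,+2) = 77.0815; S(3,+3) = 133.7534
Terminal payoffs V(N, j) = max(K - S_T, 0):
  V(3,-3) = 21.610237; V(3,-2) = 18.007825; V(3,-1) = 11.756842; V(3,+0) = 0.910000; V(3,+1) = 0.000000; V(3,+2) = 0.000000; V(3,+3) = 0.000000
Backward induction: V(k, j) = exp(-r*dt) * [p_u * V(k+1, j+1) + p_m * V(k+1, j) + p_d * V(k+1, j-1)]
  V(2,-2) = exp(-r*dt) * [p_u*11.756842 + p_m*18.007825 + p_d*21.610237] = 17.187340
  V(2,-1) = exp(-r*dt) * [p_u*0.910000 + p_m*11.756842 + p_d*18.007825] = 10.937507
  V(2,+0) = exp(-r*dt) * [p_u*0.000000 + p_m*0.910000 + p_d*11.756842] = 2.684229
  V(2,+1) = exp(-r*dt) * [p_u*0.000000 + p_m*0.000000 + p_d*0.910000] = 0.162263
  V(2,+2) = exp(-r*dt) * [p_u*0.000000 + p_m*0.000000 + p_d*0.000000] = 0.000000
  V(1,-1) = exp(-r*dt) * [p_u*2.684229 + p_m*10.937507 + p_d*17.187340] = 10.518626
  V(1,+0) = exp(-r*dt) * [p_u*0.162263 + p_m*2.684229 + p_d*10.937507] = 3.707751
  V(1,+1) = exp(-r*dt) * [p_u*0.000000 + p_m*0.162263 + p_d*2.684229] = 0.583449
  V(0,+0) = exp(-r*dt) * [p_u*0.583449 + p_m*3.707751 + p_d*10.518626] = 4.355189

Answer: Price = V(0,0) = 4.3552


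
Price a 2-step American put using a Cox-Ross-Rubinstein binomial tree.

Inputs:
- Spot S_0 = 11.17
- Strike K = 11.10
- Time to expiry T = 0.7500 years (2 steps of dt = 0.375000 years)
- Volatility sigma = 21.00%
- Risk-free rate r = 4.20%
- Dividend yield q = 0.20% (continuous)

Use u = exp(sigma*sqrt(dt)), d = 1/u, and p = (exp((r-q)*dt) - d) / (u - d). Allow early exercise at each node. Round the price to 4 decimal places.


Answer: Price = V(0,0) = 0.5956

Derivation:
dt = T/N = 0.375000
u = exp(sigma*sqrt(dt)) = 1.137233; d = 1/u = 0.879327
p = (exp((r-q)*dt) - d) / (u - d) = 0.526494
Discount per step: exp(-r*dt) = 0.984373
Stock lattice S(k, i) with i counting down-moves:
  k=0: S(0,0) = 11.1700
  k=1: S(1,0) = 12.7029; S(1,1) = 9.8221
  k=2: S(2,0) = 14.4462; S(2,1) = 11.1700; S(2,2) = 8.6368
Terminal payoffs V(N, i) = max(K - S_T, 0):
  V(2,0) = 0.000000; V(2,1) = 0.000000; V(2,2) = 2.463174
Backward induction: V(k, i) = exp(-r*dt) * [p * V(k+1, i) + (1-p) * V(k+1, i+1)]; then take max(V_cont, immediate exercise) for American.
  V(1,0) = exp(-r*dt) * [p*0.000000 + (1-p)*0.000000] = 0.000000; exercise = 0.000000; V(1,0) = max -> 0.000000
  V(1,1) = exp(-r*dt) * [p*0.000000 + (1-p)*2.463174] = 1.148102; exercise = 1.277915; V(1,1) = max -> 1.277915
  V(0,0) = exp(-r*dt) * [p*0.000000 + (1-p)*1.277915] = 0.595645; exercise = 0.000000; V(0,0) = max -> 0.595645


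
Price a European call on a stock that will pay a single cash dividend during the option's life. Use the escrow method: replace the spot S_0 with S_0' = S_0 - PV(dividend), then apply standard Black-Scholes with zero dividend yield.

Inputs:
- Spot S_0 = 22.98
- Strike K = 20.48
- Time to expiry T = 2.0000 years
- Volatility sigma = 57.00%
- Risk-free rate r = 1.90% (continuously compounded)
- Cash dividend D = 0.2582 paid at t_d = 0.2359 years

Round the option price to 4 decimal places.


PV(D) = D * exp(-r * t_d) = 0.2582 * 0.99552793 = 0.25704531
S_0' = S_0 - PV(D) = 22.9800 - 0.25704531 = 22.72295469
d1 = (ln(S_0'/K) + (r + sigma^2/2)*T) / (sigma*sqrt(T)) = 0.57911653
d2 = d1 - sigma*sqrt(T) = -0.22698521
exp(-rT) = 0.96271294
N(d1) = 0.71874472; N(d2) = 0.41021762
C = S_0' * N(d1) - K * exp(-rT) * N(d2) = 22.72295469 * 0.71874472 - 20.4800 * 0.96271294 * 0.41021762 = 8.2440

Answer: Price = 8.2440


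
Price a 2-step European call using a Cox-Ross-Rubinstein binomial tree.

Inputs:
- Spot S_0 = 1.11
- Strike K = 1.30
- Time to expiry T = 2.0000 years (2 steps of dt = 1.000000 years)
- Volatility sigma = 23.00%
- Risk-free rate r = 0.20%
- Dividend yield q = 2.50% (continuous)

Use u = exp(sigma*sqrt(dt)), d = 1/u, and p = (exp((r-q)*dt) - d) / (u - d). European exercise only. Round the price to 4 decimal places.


dt = T/N = 1.000000
u = exp(sigma*sqrt(dt)) = 1.258600; d = 1/u = 0.794534
p = (exp((r-q)*dt) - d) / (u - d) = 0.393756
Discount per step: exp(-r*dt) = 0.998002
Stock lattice S(k, i) with i counting down-moves:
  k=0: S(0,0) = 1.1100
  k=1: S(1,0) = 1.3970; S(1,1) = 0.8819
  k=2: S(2,0) = 1.7583; S(2,1) = 1.1100; S(2,2) = 0.7007
Terminal payoffs V(N, i) = max(S_T - K, 0):
  V(2,0) = 0.458322; V(2,1) = 0.000000; V(2,2) = 0.000000
Backward induction: V(k, i) = exp(-r*dt) * [p * V(k+1, i) + (1-p) * V(k+1, i+1)].
  V(1,0) = exp(-r*dt) * [p*0.458322 + (1-p)*0.000000] = 0.180106
  V(1,1) = exp(-r*dt) * [p*0.000000 + (1-p)*0.000000] = 0.000000
  V(0,0) = exp(-r*dt) * [p*0.180106 + (1-p)*0.000000] = 0.070776

Answer: Price = V(0,0) = 0.0708


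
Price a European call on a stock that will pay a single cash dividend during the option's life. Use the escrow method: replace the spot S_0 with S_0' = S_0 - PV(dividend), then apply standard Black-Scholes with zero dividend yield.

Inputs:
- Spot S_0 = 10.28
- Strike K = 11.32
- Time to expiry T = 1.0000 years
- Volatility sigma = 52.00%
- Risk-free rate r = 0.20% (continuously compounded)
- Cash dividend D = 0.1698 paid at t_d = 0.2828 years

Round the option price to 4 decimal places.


Answer: Price = 1.6509

Derivation:
PV(D) = D * exp(-r * t_d) = 0.1698 * 0.99943456 = 0.16970399
S_0' = S_0 - PV(D) = 10.2800 - 0.16970399 = 10.11029601
d1 = (ln(S_0'/K) + (r + sigma^2/2)*T) / (sigma*sqrt(T)) = 0.04650623
d2 = d1 - sigma*sqrt(T) = -0.47349377
exp(-rT) = 0.99800200
N(d1) = 0.51854662; N(d2) = 0.31793047
C = S_0' * N(d1) - K * exp(-rT) * N(d2) = 10.11029601 * 0.51854662 - 11.3200 * 0.99800200 * 0.31793047 = 1.6509


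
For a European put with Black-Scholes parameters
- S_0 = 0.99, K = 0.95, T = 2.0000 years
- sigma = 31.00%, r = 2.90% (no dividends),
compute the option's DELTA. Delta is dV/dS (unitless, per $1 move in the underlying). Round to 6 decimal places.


d1 = 0.4455752601; d2 = 0.0071690558
phi(d1) = 0.3612419985; exp(-qT) = 1.0000000000; exp(-rT) = 0.9436499474
N(-d1) = 0.3279520423
Delta = -exp(-qT) * N(-d1) = -1.0000000000 * 0.3279520423 = -0.327952

Answer: Delta = -0.327952


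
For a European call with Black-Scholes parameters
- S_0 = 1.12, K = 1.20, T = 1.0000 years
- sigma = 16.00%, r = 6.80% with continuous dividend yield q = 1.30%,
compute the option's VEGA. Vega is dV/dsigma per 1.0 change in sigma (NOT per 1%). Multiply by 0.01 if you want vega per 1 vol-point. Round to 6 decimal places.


Answer: Vega = 0.441032

Derivation:
d1 = -0.0074554468; d2 = -0.1674554468
phi(d1) = 0.3989311932; exp(-qT) = 0.9870841350; exp(-rT) = 0.9342604736
Vega = S * exp(-qT) * phi(d1) * sqrt(T) = 1.1200 * 0.9870841350 * 0.3989311932 * 1.0000000000 = 0.441032


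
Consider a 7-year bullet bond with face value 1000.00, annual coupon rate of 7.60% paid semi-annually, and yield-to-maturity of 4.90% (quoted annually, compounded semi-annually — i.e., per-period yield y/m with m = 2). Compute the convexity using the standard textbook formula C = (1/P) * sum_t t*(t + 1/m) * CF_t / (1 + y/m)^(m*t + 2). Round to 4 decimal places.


Answer: Convexity = 37.5324

Derivation:
Coupon per period c = face * coupon_rate / m = 38.000000
Periods per year m = 2; per-period yield y/m = 0.024500
Number of cashflows N = 14
Cashflows (t years, CF_t, discount factor 1/(1+y/m)^(m*t), PV):
  t = 0.5000: CF_t = 38.000000, DF = 0.976086, PV = 37.091264
  t = 1.0000: CF_t = 38.000000, DF = 0.952744, PV = 36.204260
  t = 1.5000: CF_t = 38.000000, DF = 0.929960, PV = 35.338467
  t = 2.0000: CF_t = 38.000000, DF = 0.907721, PV = 34.493379
  t = 2.5000: CF_t = 38.000000, DF = 0.886013, PV = 33.668501
  t = 3.0000: CF_t = 38.000000, DF = 0.864825, PV = 32.863349
  t = 3.5000: CF_t = 38.000000, DF = 0.844143, PV = 32.077452
  t = 4.0000: CF_t = 38.000000, DF = 0.823957, PV = 31.310348
  t = 4.5000: CF_t = 38.000000, DF = 0.804252, PV = 30.561589
  t = 5.0000: CF_t = 38.000000, DF = 0.785019, PV = 29.830736
  t = 5.5000: CF_t = 38.000000, DF = 0.766246, PV = 29.117361
  t = 6.0000: CF_t = 38.000000, DF = 0.747922, PV = 28.421045
  t = 6.5000: CF_t = 38.000000, DF = 0.730036, PV = 27.741381
  t = 7.0000: CF_t = 1038.000000, DF = 0.712578, PV = 739.656154
Price P = sum_t PV_t = 1158.375287
Convexity numerator sum_t t*(t + 1/m) * CF_t / (1+y/m)^(m*t + 2):
  t = 0.5000: term = 17.669234
  t = 1.0000: term = 51.740069
  t = 1.5000: term = 101.005503
  t = 2.0000: term = 164.316745
  t = 2.5000: term = 240.580886
  t = 3.0000: term = 328.758654
  t = 3.5000: term = 427.862247
  t = 4.0000: term = 536.953249
  t = 4.5000: term = 655.140616
  t = 5.0000: term = 781.578740
  t = 5.5000: term = 915.465582
  t = 6.0000: term = 1056.040868
  t = 6.5000: term = 1202.584362
  t = 7.0000: term = 36996.892965
Convexity = (1/P) * sum = 43476.589720 / 1158.375287 = 37.532387


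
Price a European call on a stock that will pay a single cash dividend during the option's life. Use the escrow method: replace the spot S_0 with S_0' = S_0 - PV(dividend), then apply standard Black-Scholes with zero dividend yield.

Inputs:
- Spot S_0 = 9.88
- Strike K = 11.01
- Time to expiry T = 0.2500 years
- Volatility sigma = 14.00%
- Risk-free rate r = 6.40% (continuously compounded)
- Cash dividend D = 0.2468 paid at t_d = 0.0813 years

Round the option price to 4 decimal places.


Answer: Price = 0.0138

Derivation:
PV(D) = D * exp(-r * t_d) = 0.2468 * 0.99481031 = 0.24551919
S_0' = S_0 - PV(D) = 9.8800 - 0.24551919 = 9.63448081
d1 = (ln(S_0'/K) + (r + sigma^2/2)*T) / (sigma*sqrt(T)) = -1.64293622
d2 = d1 - sigma*sqrt(T) = -1.71293622
exp(-rT) = 0.98412732
N(d1) = 0.05019806; N(d2) = 0.04336214
C = S_0' * N(d1) - K * exp(-rT) * N(d2) = 9.63448081 * 0.05019806 - 11.0100 * 0.98412732 * 0.04336214 = 0.0138


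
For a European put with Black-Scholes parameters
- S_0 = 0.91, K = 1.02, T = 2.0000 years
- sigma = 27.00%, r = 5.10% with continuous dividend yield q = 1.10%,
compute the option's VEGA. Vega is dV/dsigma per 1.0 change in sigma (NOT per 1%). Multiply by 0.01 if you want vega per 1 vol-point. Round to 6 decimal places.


d1 = 0.1015790141; d2 = -0.2802586477
phi(d1) = 0.3968893783; exp(-qT) = 0.9782402351; exp(-rT) = 0.9030295517
Vega = S * exp(-qT) * phi(d1) * sqrt(T) = 0.9100 * 0.9782402351 * 0.3968893783 * 1.4142135624 = 0.499656

Answer: Vega = 0.499656


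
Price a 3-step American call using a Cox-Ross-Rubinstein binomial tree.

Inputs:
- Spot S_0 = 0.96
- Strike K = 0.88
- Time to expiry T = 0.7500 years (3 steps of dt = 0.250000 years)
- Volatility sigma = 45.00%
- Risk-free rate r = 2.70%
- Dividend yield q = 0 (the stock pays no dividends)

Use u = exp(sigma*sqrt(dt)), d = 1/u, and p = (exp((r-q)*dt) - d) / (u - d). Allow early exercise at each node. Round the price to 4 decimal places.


dt = T/N = 0.250000
u = exp(sigma*sqrt(dt)) = 1.252323; d = 1/u = 0.798516
p = (exp((r-q)*dt) - d) / (u - d) = 0.458911
Discount per step: exp(-r*dt) = 0.993273
Stock lattice S(k, i) with i counting down-moves:
  k=0: S(0,0) = 0.9600
  k=1: S(1,0) = 1.2022; S(1,1) = 0.7666
  k=2: S(2,0) = 1.5056; S(2,1) = 0.9600; S(2,2) = 0.6121
  k=3: S(3,0) = 1.8855; S(3,1) = 1.2022; S(3,2) = 0.7666; S(3,3) = 0.4888
Terminal payoffs V(N, i) = max(S_T - K, 0):
  V(3,0) = 1.005472; V(3,1) = 0.322230; V(3,2) = 0.000000; V(3,3) = 0.000000
Backward induction: V(k, i) = exp(-r*dt) * [p * V(k+1, i) + (1-p) * V(k+1, i+1)]; then take max(V_cont, immediate exercise) for American.
  V(2,0) = exp(-r*dt) * [p*1.005472 + (1-p)*0.322230] = 0.631500; exercise = 0.625580; V(2,0) = max -> 0.631500
  V(2,1) = exp(-r*dt) * [p*0.322230 + (1-p)*0.000000] = 0.146880; exercise = 0.080000; V(2,1) = max -> 0.146880
  V(2,2) = exp(-r*dt) * [p*0.000000 + (1-p)*0.000000] = 0.000000; exercise = 0.000000; V(2,2) = max -> 0.000000
  V(1,0) = exp(-r*dt) * [p*0.631500 + (1-p)*0.146880] = 0.366793; exercise = 0.322230; V(1,0) = max -> 0.366793
  V(1,1) = exp(-r*dt) * [p*0.146880 + (1-p)*0.000000] = 0.066951; exercise = 0.000000; V(1,1) = max -> 0.066951
  V(0,0) = exp(-r*dt) * [p*0.366793 + (1-p)*0.066951] = 0.203176; exercise = 0.080000; V(0,0) = max -> 0.203176

Answer: Price = V(0,0) = 0.2032


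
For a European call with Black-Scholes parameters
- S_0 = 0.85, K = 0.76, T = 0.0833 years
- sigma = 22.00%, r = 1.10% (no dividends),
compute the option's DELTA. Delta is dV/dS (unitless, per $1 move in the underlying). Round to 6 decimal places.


d1 = 1.8087814946; d2 = 1.7452856680
phi(d1) = 0.0777090324; exp(-qT) = 1.0000000000; exp(-rT) = 0.9990841197
N(d1) = 0.9647575218
Delta = exp(-qT) * N(d1) = 1.0000000000 * 0.9647575218 = 0.964758

Answer: Delta = 0.964758


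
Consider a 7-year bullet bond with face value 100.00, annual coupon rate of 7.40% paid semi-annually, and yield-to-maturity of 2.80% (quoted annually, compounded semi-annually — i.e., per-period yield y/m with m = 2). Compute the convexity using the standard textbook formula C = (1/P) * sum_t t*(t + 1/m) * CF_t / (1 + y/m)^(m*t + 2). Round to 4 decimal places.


Coupon per period c = face * coupon_rate / m = 3.700000
Periods per year m = 2; per-period yield y/m = 0.014000
Number of cashflows N = 14
Cashflows (t years, CF_t, discount factor 1/(1+y/m)^(m*t), PV):
  t = 0.5000: CF_t = 3.700000, DF = 0.986193, PV = 3.648915
  t = 1.0000: CF_t = 3.700000, DF = 0.972577, PV = 3.598536
  t = 1.5000: CF_t = 3.700000, DF = 0.959149, PV = 3.548852
  t = 2.0000: CF_t = 3.700000, DF = 0.945906, PV = 3.499854
  t = 2.5000: CF_t = 3.700000, DF = 0.932847, PV = 3.451532
  t = 3.0000: CF_t = 3.700000, DF = 0.919967, PV = 3.403878
  t = 3.5000: CF_t = 3.700000, DF = 0.907265, PV = 3.356882
  t = 4.0000: CF_t = 3.700000, DF = 0.894739, PV = 3.310534
  t = 4.5000: CF_t = 3.700000, DF = 0.882386, PV = 3.264827
  t = 5.0000: CF_t = 3.700000, DF = 0.870203, PV = 3.219750
  t = 5.5000: CF_t = 3.700000, DF = 0.858188, PV = 3.175296
  t = 6.0000: CF_t = 3.700000, DF = 0.846339, PV = 3.131456
  t = 6.5000: CF_t = 3.700000, DF = 0.834654, PV = 3.088221
  t = 7.0000: CF_t = 103.700000, DF = 0.823130, PV = 85.358620
Price P = sum_t PV_t = 129.057152
Convexity numerator sum_t t*(t + 1/m) * CF_t / (1+y/m)^(m*t + 2):
  t = 0.5000: term = 1.774426
  t = 1.0000: term = 5.249781
  t = 1.5000: term = 10.354597
  t = 2.0000: term = 17.019390
  t = 2.5000: term = 25.176613
  t = 3.0000: term = 34.760610
  t = 3.5000: term = 45.707573
  t = 4.0000: term = 57.955503
  t = 4.5000: term = 71.444160
  t = 5.0000: term = 86.115030
  t = 5.5000: term = 101.911278
  t = 6.0000: term = 118.777714
  t = 6.5000: term = 136.660749
  t = 7.0000: term = 4358.437071
Convexity = (1/P) * sum = 5071.344495 / 129.057152 = 39.295339

Answer: Convexity = 39.2953


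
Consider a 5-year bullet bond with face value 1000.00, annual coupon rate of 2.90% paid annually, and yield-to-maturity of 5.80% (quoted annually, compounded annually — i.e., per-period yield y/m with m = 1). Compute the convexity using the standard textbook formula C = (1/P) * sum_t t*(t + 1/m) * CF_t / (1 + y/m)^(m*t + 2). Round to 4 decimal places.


Coupon per period c = face * coupon_rate / m = 29.000000
Periods per year m = 1; per-period yield y/m = 0.058000
Number of cashflows N = 5
Cashflows (t years, CF_t, discount factor 1/(1+y/m)^(m*t), PV):
  t = 1.0000: CF_t = 29.000000, DF = 0.945180, PV = 27.410208
  t = 2.0000: CF_t = 29.000000, DF = 0.893364, PV = 25.907569
  t = 3.0000: CF_t = 29.000000, DF = 0.844390, PV = 24.487305
  t = 4.0000: CF_t = 29.000000, DF = 0.798100, PV = 23.144901
  t = 5.0000: CF_t = 1029.000000, DF = 0.754348, PV = 776.223946
Price P = sum_t PV_t = 877.173929
Convexity numerator sum_t t*(t + 1/m) * CF_t / (1+y/m)^(m*t + 2):
  t = 1.0000: term = 48.974610
  t = 2.0000: term = 138.869406
  t = 3.0000: term = 262.513055
  t = 4.0000: term = 413.536633
  t = 5.0000: term = 20803.526268
Convexity = (1/P) * sum = 21667.419972 / 877.173929 = 24.701395

Answer: Convexity = 24.7014


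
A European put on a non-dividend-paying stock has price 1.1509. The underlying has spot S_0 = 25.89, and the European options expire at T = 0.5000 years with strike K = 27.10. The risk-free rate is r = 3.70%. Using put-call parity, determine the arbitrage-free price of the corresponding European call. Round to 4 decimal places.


Put-call parity: C - P = S_0 * exp(-qT) - K * exp(-rT).
S_0 * exp(-qT) = 25.8900 * 1.00000000 = 25.89000000
K * exp(-rT) = 27.1000 * 0.98167007 = 26.60325902
C = P + S*exp(-qT) - K*exp(-rT)
C = 1.1509 + 25.89000000 - 26.60325902 = 0.4376

Answer: Call price = 0.4376


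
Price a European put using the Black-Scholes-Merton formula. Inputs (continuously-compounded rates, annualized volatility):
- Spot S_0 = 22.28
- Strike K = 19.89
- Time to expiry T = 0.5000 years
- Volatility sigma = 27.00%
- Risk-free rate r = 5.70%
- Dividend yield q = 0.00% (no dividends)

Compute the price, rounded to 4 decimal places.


Answer: Price = 0.5241

Derivation:
d1 = (ln(S/K) + (r - q + 0.5*sigma^2) * T) / (sigma * sqrt(T)) = 0.83908602
d2 = d1 - sigma * sqrt(T) = 0.64816719
exp(-rT) = 0.97190229; exp(-qT) = 1.00000000
P = K * exp(-rT) * N(-d2) - S_0 * exp(-qT) * N(-d1)
N(-d1) = 0.20071052; N(-d2) = 0.25843841
P = 19.8900 * 0.97190229 * 0.25843841 - 22.2800 * 1.00000000 * 0.20071052 = 0.5241


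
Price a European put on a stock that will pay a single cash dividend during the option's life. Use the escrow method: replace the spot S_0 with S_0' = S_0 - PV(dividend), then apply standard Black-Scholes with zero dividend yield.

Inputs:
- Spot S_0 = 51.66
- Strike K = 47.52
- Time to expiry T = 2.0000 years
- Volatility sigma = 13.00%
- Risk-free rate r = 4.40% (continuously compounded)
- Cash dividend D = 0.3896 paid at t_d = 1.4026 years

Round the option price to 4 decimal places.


Answer: Price = 0.8792

Derivation:
PV(D) = D * exp(-r * t_d) = 0.3896 * 0.94015136 = 0.36628297
S_0' = S_0 - PV(D) = 51.6600 - 0.36628297 = 51.29371703
d1 = (ln(S_0'/K) + (r + sigma^2/2)*T) / (sigma*sqrt(T)) = 0.98623770
d2 = d1 - sigma*sqrt(T) = 0.80238993
exp(-rT) = 0.91576088
N(-d1) = 0.16200824; N(-d2) = 0.21116372
P = K * exp(-rT) * N(-d2) - S_0' * N(-d1) = 47.5200 * 0.91576088 * 0.21116372 - 51.29371703 * 0.16200824 = 0.8792


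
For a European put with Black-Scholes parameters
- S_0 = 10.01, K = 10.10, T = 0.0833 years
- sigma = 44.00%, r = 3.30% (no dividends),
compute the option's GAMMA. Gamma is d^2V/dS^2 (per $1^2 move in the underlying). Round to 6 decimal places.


Answer: Gamma = 0.313801

Derivation:
d1 = 0.0146585184; d2 = -0.1123331349
phi(d1) = 0.3988994219; exp(-qT) = 1.0000000000; exp(-rT) = 0.9972548748
Gamma = exp(-qT) * phi(d1) / (S * sigma * sqrt(T)) = 1.0000000000 * 0.3988994219 / (10.0100 * 0.4400 * 0.2886173938) = 0.313801
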